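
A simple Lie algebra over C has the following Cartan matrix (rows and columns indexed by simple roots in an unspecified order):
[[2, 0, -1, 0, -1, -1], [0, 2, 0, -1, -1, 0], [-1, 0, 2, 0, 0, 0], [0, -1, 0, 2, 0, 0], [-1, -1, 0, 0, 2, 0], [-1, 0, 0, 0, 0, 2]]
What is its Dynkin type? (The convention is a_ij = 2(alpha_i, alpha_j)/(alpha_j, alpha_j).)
type D_6

The matrix has rank 6 with 2's on the diagonal. Reading the off-diagonal entries as Dynkin edges (a single edge where a_ij = a_ji = -1; a double or triple edge where a_ij * a_ji = 2 or 3), the diagram is a chain of 4 nodes with a fork of two nodes at one end (D_6). One simple-root ordering that puts it in standard form is (alpha_4, alpha_2, alpha_5, alpha_1, alpha_6, alpha_3). So the algebra is type D_6, i.e. so(12).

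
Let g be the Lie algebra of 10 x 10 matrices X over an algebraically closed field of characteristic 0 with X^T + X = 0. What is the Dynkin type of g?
This is so(10) with 10 even, which has dimension 10(10-1)/2 = 45 and rank 10/2 = 5. In the classification of classical Lie algebras, the orthogonal algebra so(2n) in an even number of variables has type D_n; here n = 5, so the Dynkin diagram is a chain of 3 nodes with a fork of two nodes at one end (D_5). Hence the type is D_5.

D5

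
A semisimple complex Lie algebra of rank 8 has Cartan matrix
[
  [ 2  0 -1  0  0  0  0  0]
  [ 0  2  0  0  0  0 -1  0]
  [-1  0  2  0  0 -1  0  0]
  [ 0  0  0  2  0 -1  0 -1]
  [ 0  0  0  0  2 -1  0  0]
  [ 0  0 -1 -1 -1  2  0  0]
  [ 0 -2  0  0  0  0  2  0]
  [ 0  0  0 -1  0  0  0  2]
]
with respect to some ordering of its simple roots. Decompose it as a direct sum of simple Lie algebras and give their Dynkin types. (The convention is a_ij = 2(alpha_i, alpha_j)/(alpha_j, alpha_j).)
The diagram associated to this matrix has two connected components: the simple roots {alpha_2, alpha_7} form a chain of 2 nodes with a double edge at one end; the terminal node there is the unique short simple root (B_2), and {alpha_1, alpha_3, alpha_4, alpha_5, alpha_6, alpha_8} form a chain of 5 nodes with one extra node attached to the third node from one end (E_6). A semisimple Lie algebra decomposes uniquely as the direct sum of simple ideals, one per connected component of its Dynkin diagram, so g ≅ B_2 ⊕ E_6 (dimension 10 + 78 = 88).

B_2 (so(5)) ⊕ E_6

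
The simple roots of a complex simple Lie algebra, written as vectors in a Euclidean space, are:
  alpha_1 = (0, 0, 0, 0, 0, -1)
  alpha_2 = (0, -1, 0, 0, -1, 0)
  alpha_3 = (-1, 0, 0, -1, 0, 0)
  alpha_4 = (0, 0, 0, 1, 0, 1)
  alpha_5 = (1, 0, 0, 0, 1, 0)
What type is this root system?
B_5

Compute the Cartan integers a_ij = 2(alpha_i, alpha_j)/(alpha_j, alpha_j); the resulting 5x5 Cartan matrix is
[[2, 0, 0, -1, 0], [0, 2, 0, 0, -1], [0, 0, 2, -1, -1], [-2, 0, -1, 2, 0], [0, -1, -1, 0, 2]].
The roots have two lengths (squared-length ratio 2:1); the short ones are alpha_{1}. The associated Dynkin diagram is a chain of 5 nodes with a double edge at one end; the terminal node there is the unique short simple root (B_5), so the type is B_5 (the algebra so(11)).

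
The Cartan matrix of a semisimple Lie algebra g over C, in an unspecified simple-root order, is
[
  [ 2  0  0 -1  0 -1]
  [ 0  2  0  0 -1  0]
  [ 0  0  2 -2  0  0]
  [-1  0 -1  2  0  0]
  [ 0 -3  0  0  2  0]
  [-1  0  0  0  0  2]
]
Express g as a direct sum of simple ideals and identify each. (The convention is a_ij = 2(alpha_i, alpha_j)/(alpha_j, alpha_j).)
The diagram associated to this matrix has two connected components: the simple roots {alpha_1, alpha_3, alpha_4, alpha_6} form a chain of 4 nodes with a double edge at one end; the terminal node there is the unique long simple root (C_4), and {alpha_2, alpha_5} form two nodes joined by a triple edge (G_2). A semisimple Lie algebra decomposes uniquely as the direct sum of simple ideals, one per connected component of its Dynkin diagram, so g ≅ C_4 ⊕ G_2 (dimension 36 + 14 = 50).

C4 + G2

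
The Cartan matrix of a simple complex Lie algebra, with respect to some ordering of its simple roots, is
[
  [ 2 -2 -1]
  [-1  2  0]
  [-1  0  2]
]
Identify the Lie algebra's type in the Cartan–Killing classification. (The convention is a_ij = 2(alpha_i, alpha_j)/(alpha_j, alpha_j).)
type B_3

The matrix has rank 3 with 2's on the diagonal. Reading the off-diagonal entries as Dynkin edges (a single edge where a_ij = a_ji = -1; a double or triple edge where a_ij * a_ji = 2 or 3), the diagram is a chain of 3 nodes with a double edge at one end; the terminal node there is the unique short simple root (B_3). One simple-root ordering that puts it in standard form is (alpha_3, alpha_1, alpha_2). So the algebra is type B_3, i.e. so(7).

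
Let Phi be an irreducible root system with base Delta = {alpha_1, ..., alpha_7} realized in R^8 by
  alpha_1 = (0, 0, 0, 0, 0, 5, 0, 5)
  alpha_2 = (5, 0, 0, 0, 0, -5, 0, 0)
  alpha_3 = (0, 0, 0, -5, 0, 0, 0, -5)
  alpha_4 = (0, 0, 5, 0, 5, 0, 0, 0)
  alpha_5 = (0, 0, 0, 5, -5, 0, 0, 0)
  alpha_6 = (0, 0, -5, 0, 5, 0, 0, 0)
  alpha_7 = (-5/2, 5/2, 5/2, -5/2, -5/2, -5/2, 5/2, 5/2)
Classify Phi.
type E_7

Compute the Cartan integers a_ij = 2(alpha_i, alpha_j)/(alpha_j, alpha_j); the resulting 7x7 Cartan matrix is
[[2, -1, -1, 0, 0, 0, 0], [-1, 2, 0, 0, 0, 0, 0], [-1, 0, 2, 0, -1, 0, 0], [0, 0, 0, 2, -1, 0, 0], [0, 0, -1, -1, 2, -1, 0], [0, 0, 0, 0, -1, 2, -1], [0, 0, 0, 0, 0, -1, 2]].
All simple roots have the same length, so the diagram is simply laced. The associated Dynkin diagram is a chain of 6 nodes with one extra node attached to the third node from one end (E_7), so the type is E_7.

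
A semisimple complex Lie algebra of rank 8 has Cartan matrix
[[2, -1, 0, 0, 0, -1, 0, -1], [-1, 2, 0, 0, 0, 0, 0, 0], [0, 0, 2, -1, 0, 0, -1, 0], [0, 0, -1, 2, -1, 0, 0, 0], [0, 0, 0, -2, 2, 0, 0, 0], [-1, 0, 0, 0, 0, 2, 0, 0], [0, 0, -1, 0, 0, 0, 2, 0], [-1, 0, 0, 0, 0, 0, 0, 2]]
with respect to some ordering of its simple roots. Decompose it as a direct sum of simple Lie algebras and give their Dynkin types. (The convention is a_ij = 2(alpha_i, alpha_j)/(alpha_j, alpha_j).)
The diagram associated to this matrix has two connected components: the simple roots {alpha_3, alpha_4, alpha_5, alpha_7} form a chain of 4 nodes with a double edge at one end; the terminal node there is the unique long simple root (C_4), and {alpha_1, alpha_2, alpha_6, alpha_8} form a chain of 2 nodes with a fork of two nodes at one end (D_4). A semisimple Lie algebra decomposes uniquely as the direct sum of simple ideals, one per connected component of its Dynkin diagram, so g ≅ C_4 ⊕ D_4 (dimension 36 + 28 = 64).

type C_4 + type D_4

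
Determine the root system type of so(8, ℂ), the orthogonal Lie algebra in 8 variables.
This is so(8) with 8 even, which has dimension 8(8-1)/2 = 28 and rank 8/2 = 4. In the classification of classical Lie algebras, the orthogonal algebra so(2n) in an even number of variables has type D_n; here n = 4, so the Dynkin diagram is a chain of 2 nodes with a fork of two nodes at one end (D_4). Hence the type is D_4.

D_4 (so(8))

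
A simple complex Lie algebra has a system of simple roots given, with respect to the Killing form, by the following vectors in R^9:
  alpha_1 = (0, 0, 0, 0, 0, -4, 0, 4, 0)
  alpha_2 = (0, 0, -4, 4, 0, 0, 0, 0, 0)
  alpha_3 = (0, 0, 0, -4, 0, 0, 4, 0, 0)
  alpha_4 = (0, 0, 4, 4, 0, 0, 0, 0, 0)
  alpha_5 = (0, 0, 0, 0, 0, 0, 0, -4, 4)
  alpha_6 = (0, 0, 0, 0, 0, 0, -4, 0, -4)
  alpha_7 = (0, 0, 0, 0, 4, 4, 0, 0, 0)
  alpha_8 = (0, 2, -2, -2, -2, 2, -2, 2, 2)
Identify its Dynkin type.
Compute the Cartan integers a_ij = 2(alpha_i, alpha_j)/(alpha_j, alpha_j); the resulting 8x8 Cartan matrix is
[[2, 0, 0, 0, -1, 0, -1, 0], [0, 2, -1, 0, 0, 0, 0, 0], [0, -1, 2, -1, 0, -1, 0, 0], [0, 0, -1, 2, 0, 0, 0, -1], [-1, 0, 0, 0, 2, -1, 0, 0], [0, 0, -1, 0, -1, 2, 0, 0], [-1, 0, 0, 0, 0, 0, 2, 0], [0, 0, 0, -1, 0, 0, 0, 2]].
All simple roots have the same length, so the diagram is simply laced. The associated Dynkin diagram is a chain of 7 nodes with one extra node attached to the third node from one end (E_8), so the type is E_8.

E_8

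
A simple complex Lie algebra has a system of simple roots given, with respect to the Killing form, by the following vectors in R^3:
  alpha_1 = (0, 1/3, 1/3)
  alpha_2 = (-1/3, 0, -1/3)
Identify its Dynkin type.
A_2 (sl(3))

Compute the Cartan integers a_ij = 2(alpha_i, alpha_j)/(alpha_j, alpha_j); the resulting 2x2 Cartan matrix is
[[2, -1], [-1, 2]].
All simple roots have the same length, so the diagram is simply laced. The associated Dynkin diagram is a chain of 2 nodes with single edges (A_2), so the type is A_2 (the algebra sl(3)).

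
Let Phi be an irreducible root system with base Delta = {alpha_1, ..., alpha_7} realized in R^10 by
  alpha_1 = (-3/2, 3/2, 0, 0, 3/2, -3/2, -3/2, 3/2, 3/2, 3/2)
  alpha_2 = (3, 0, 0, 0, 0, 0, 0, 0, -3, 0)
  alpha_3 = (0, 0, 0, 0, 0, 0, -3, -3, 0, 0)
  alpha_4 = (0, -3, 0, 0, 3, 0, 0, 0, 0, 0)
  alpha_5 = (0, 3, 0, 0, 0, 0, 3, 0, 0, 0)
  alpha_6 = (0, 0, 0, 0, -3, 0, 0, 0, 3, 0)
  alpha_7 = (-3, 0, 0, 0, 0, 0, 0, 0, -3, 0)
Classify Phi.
type E_7

Compute the Cartan integers a_ij = 2(alpha_i, alpha_j)/(alpha_j, alpha_j); the resulting 7x7 Cartan matrix is
[[2, -1, 0, 0, 0, 0, 0], [-1, 2, 0, 0, 0, -1, 0], [0, 0, 2, 0, -1, 0, 0], [0, 0, 0, 2, -1, -1, 0], [0, 0, -1, -1, 2, 0, 0], [0, -1, 0, -1, 0, 2, -1], [0, 0, 0, 0, 0, -1, 2]].
All simple roots have the same length, so the diagram is simply laced. The associated Dynkin diagram is a chain of 6 nodes with one extra node attached to the third node from one end (E_7), so the type is E_7.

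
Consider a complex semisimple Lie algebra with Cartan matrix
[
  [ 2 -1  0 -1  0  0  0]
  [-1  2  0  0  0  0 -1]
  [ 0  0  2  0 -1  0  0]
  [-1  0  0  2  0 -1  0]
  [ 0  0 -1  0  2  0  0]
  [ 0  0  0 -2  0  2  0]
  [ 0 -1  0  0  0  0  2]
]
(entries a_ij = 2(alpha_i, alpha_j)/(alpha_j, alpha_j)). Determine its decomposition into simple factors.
A_2 (sl(3)) ⊕ C_5 (sp(10))

The diagram associated to this matrix has two connected components: the simple roots {alpha_3, alpha_5} form a chain of 2 nodes with single edges (A_2), and {alpha_1, alpha_2, alpha_4, alpha_6, alpha_7} form a chain of 5 nodes with a double edge at one end; the terminal node there is the unique long simple root (C_5). A semisimple Lie algebra decomposes uniquely as the direct sum of simple ideals, one per connected component of its Dynkin diagram, so g ≅ A_2 ⊕ C_5 (dimension 8 + 55 = 63).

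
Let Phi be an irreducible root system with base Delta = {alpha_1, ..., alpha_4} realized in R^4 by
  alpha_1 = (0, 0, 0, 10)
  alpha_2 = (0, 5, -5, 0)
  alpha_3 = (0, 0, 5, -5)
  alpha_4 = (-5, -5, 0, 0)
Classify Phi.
C_4 (sp(8))

Compute the Cartan integers a_ij = 2(alpha_i, alpha_j)/(alpha_j, alpha_j); the resulting 4x4 Cartan matrix is
[[2, 0, -2, 0], [0, 2, -1, -1], [-1, -1, 2, 0], [0, -1, 0, 2]].
The roots have two lengths (squared-length ratio 2:1); the short ones are alpha_{2,3,4}. The associated Dynkin diagram is a chain of 4 nodes with a double edge at one end; the terminal node there is the unique long simple root (C_4), so the type is C_4 (the algebra sp(8)).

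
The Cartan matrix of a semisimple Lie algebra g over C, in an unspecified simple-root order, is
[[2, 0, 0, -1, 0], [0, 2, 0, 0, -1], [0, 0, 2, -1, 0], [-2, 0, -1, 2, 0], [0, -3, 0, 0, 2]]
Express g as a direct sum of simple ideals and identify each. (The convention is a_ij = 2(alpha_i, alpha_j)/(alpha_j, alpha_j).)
The diagram associated to this matrix has two connected components: the simple roots {alpha_1, alpha_3, alpha_4} form a chain of 3 nodes with a double edge at one end; the terminal node there is the unique short simple root (B_3), and {alpha_2, alpha_5} form two nodes joined by a triple edge (G_2). A semisimple Lie algebra decomposes uniquely as the direct sum of simple ideals, one per connected component of its Dynkin diagram, so g ≅ B_3 ⊕ G_2 (dimension 21 + 14 = 35).

B_3 ⊕ G_2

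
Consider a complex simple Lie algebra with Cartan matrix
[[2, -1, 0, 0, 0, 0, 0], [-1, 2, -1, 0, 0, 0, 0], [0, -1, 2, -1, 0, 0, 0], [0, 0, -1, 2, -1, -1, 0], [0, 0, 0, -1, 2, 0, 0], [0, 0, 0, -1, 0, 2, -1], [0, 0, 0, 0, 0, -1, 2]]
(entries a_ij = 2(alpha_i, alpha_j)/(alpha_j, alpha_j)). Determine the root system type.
E_7

The matrix has rank 7 with 2's on the diagonal. Reading the off-diagonal entries as Dynkin edges (a single edge where a_ij = a_ji = -1; a double or triple edge where a_ij * a_ji = 2 or 3), the diagram is a chain of 6 nodes with one extra node attached to the third node from one end (E_7). One simple-root ordering that puts it in standard form is (alpha_7, alpha_5, alpha_6, alpha_4, alpha_3, alpha_2, alpha_1). So the algebra is type E_7.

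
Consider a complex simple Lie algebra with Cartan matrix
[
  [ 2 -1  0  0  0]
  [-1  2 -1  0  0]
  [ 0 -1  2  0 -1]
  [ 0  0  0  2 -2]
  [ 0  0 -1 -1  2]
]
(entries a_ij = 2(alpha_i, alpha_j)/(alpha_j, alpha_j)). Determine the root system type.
C_5 (sp(10))

The matrix has rank 5 with 2's on the diagonal. Reading the off-diagonal entries as Dynkin edges (a single edge where a_ij = a_ji = -1; a double or triple edge where a_ij * a_ji = 2 or 3), the diagram is a chain of 5 nodes with a double edge at one end; the terminal node there is the unique long simple root (C_5). One simple-root ordering that puts it in standard form is (alpha_1, alpha_2, alpha_3, alpha_5, alpha_4). So the algebra is type C_5, i.e. sp(10).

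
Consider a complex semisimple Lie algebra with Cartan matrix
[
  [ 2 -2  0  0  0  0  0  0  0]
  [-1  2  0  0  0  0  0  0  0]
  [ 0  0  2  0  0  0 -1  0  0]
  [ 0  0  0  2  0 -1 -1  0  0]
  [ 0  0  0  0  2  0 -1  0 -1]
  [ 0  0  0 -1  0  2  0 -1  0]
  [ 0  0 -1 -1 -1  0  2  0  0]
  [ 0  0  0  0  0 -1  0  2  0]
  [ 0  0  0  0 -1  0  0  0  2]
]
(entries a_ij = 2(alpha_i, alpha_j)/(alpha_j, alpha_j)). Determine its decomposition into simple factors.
B_2 (so(5)) ⊕ E_7

The diagram associated to this matrix has two connected components: the simple roots {alpha_1, alpha_2} form a chain of 2 nodes with a double edge at one end; the terminal node there is the unique short simple root (B_2), and {alpha_3, alpha_4, alpha_5, alpha_6, alpha_7, alpha_8, alpha_9} form a chain of 6 nodes with one extra node attached to the third node from one end (E_7). A semisimple Lie algebra decomposes uniquely as the direct sum of simple ideals, one per connected component of its Dynkin diagram, so g ≅ B_2 ⊕ E_7 (dimension 10 + 133 = 143).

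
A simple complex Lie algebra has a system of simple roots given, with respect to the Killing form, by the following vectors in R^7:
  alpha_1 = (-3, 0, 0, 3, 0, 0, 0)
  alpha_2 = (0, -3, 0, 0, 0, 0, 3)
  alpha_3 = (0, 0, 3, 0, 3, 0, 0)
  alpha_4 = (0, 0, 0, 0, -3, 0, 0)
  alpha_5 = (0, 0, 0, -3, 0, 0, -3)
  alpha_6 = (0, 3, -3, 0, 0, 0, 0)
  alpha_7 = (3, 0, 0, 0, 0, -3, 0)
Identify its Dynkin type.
B7

Compute the Cartan integers a_ij = 2(alpha_i, alpha_j)/(alpha_j, alpha_j); the resulting 7x7 Cartan matrix is
[[2, 0, 0, 0, -1, 0, -1], [0, 2, 0, 0, -1, -1, 0], [0, 0, 2, -2, 0, -1, 0], [0, 0, -1, 2, 0, 0, 0], [-1, -1, 0, 0, 2, 0, 0], [0, -1, -1, 0, 0, 2, 0], [-1, 0, 0, 0, 0, 0, 2]].
The roots have two lengths (squared-length ratio 2:1); the short ones are alpha_{4}. The associated Dynkin diagram is a chain of 7 nodes with a double edge at one end; the terminal node there is the unique short simple root (B_7), so the type is B_7 (the algebra so(15)).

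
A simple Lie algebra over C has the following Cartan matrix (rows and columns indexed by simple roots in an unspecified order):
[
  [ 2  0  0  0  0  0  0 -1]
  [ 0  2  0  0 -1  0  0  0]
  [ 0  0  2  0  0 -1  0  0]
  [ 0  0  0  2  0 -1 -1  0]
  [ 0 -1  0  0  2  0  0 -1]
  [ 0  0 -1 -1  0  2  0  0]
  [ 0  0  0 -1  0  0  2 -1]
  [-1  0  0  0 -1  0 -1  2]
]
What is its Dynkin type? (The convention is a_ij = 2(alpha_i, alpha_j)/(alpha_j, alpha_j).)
The matrix has rank 8 with 2's on the diagonal. Reading the off-diagonal entries as Dynkin edges (a single edge where a_ij = a_ji = -1; a double or triple edge where a_ij * a_ji = 2 or 3), the diagram is a chain of 7 nodes with one extra node attached to the third node from one end (E_8). One simple-root ordering that puts it in standard form is (alpha_2, alpha_1, alpha_5, alpha_8, alpha_7, alpha_4, alpha_6, alpha_3). So the algebra is type E_8.

E_8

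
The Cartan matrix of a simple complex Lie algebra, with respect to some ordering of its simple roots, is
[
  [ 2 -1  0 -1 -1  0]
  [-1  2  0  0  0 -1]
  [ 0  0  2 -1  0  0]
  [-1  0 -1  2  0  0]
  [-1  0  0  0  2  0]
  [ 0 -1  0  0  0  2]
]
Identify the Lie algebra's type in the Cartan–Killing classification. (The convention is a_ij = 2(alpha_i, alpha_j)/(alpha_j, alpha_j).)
The matrix has rank 6 with 2's on the diagonal. Reading the off-diagonal entries as Dynkin edges (a single edge where a_ij = a_ji = -1; a double or triple edge where a_ij * a_ji = 2 or 3), the diagram is a chain of 5 nodes with one extra node attached to the third node from one end (E_6). One simple-root ordering that puts it in standard form is (alpha_3, alpha_5, alpha_4, alpha_1, alpha_2, alpha_6). So the algebra is type E_6.

E6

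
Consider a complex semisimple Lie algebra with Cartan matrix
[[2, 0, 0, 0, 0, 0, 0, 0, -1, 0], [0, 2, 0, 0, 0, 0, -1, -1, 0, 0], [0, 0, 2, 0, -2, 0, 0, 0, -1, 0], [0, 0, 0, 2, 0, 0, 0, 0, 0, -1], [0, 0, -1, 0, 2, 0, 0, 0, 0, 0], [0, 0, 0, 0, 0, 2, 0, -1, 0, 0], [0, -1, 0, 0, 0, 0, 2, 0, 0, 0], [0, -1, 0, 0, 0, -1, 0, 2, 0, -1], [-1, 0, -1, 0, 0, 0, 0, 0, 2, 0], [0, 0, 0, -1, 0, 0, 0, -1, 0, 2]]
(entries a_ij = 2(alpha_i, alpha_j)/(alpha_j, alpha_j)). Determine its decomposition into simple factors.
B_4 ⊕ E_6

The diagram associated to this matrix has two connected components: the simple roots {alpha_1, alpha_3, alpha_5, alpha_9} form a chain of 4 nodes with a double edge at one end; the terminal node there is the unique short simple root (B_4), and {alpha_2, alpha_4, alpha_6, alpha_7, alpha_8, alpha_10} form a chain of 5 nodes with one extra node attached to the third node from one end (E_6). A semisimple Lie algebra decomposes uniquely as the direct sum of simple ideals, one per connected component of its Dynkin diagram, so g ≅ B_4 ⊕ E_6 (dimension 36 + 78 = 114).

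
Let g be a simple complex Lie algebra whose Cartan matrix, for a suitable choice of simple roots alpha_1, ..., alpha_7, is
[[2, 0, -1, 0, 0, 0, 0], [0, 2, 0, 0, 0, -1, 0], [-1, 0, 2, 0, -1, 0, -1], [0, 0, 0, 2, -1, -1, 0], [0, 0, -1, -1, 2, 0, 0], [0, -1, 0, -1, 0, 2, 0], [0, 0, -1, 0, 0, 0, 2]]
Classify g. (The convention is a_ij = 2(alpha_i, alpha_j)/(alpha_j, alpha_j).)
type D_7

The matrix has rank 7 with 2's on the diagonal. Reading the off-diagonal entries as Dynkin edges (a single edge where a_ij = a_ji = -1; a double or triple edge where a_ij * a_ji = 2 or 3), the diagram is a chain of 5 nodes with a fork of two nodes at one end (D_7). One simple-root ordering that puts it in standard form is (alpha_2, alpha_6, alpha_4, alpha_5, alpha_3, alpha_1, alpha_7). So the algebra is type D_7, i.e. so(14).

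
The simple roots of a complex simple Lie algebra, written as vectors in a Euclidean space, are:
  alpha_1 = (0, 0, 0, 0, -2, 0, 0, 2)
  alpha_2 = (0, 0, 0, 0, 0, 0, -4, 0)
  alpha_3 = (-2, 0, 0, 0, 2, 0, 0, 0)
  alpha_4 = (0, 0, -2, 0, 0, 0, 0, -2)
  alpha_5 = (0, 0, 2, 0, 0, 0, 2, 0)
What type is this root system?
Compute the Cartan integers a_ij = 2(alpha_i, alpha_j)/(alpha_j, alpha_j); the resulting 5x5 Cartan matrix is
[[2, 0, -1, -1, 0], [0, 2, 0, 0, -2], [-1, 0, 2, 0, 0], [-1, 0, 0, 2, -1], [0, -1, 0, -1, 2]].
The roots have two lengths (squared-length ratio 2:1); the short ones are alpha_{1,3,4,5}. The associated Dynkin diagram is a chain of 5 nodes with a double edge at one end; the terminal node there is the unique long simple root (C_5), so the type is C_5 (the algebra sp(10)).

C_5 (sp(10))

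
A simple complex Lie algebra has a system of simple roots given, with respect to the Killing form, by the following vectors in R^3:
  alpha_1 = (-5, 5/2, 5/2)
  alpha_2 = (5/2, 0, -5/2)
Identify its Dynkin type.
type G_2

Compute the Cartan integers a_ij = 2(alpha_i, alpha_j)/(alpha_j, alpha_j); the resulting 2x2 Cartan matrix is
[[2, -3], [-1, 2]].
The roots have two lengths (squared-length ratio 3:1); the short ones are alpha_{2}. The associated Dynkin diagram is two nodes joined by a triple edge (G_2), so the type is G_2.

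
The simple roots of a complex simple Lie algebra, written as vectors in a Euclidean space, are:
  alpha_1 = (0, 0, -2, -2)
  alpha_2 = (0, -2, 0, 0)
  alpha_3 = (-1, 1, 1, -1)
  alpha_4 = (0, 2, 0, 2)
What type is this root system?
F_4

Compute the Cartan integers a_ij = 2(alpha_i, alpha_j)/(alpha_j, alpha_j); the resulting 4x4 Cartan matrix is
[[2, 0, 0, -1], [0, 2, -1, -1], [0, -1, 2, 0], [-1, -2, 0, 2]].
The roots have two lengths (squared-length ratio 2:1); the short ones are alpha_{2,3}. The associated Dynkin diagram is a chain of 4 nodes with a double edge between the middle two (F_4), so the type is F_4.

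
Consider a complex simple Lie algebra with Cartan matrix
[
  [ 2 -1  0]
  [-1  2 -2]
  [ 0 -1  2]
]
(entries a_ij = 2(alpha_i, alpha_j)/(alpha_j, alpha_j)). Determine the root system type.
The matrix has rank 3 with 2's on the diagonal. Reading the off-diagonal entries as Dynkin edges (a single edge where a_ij = a_ji = -1; a double or triple edge where a_ij * a_ji = 2 or 3), the diagram is a chain of 3 nodes with a double edge at one end; the terminal node there is the unique short simple root (B_3). One simple-root ordering that puts it in standard form is (alpha_1, alpha_2, alpha_3). So the algebra is type B_3, i.e. so(7).

type B_3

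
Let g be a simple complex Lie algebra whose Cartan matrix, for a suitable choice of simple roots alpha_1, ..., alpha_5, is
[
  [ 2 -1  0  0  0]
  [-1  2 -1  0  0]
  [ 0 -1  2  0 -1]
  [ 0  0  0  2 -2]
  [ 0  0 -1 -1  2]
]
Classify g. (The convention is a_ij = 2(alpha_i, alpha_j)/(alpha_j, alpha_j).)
The matrix has rank 5 with 2's on the diagonal. Reading the off-diagonal entries as Dynkin edges (a single edge where a_ij = a_ji = -1; a double or triple edge where a_ij * a_ji = 2 or 3), the diagram is a chain of 5 nodes with a double edge at one end; the terminal node there is the unique long simple root (C_5). One simple-root ordering that puts it in standard form is (alpha_1, alpha_2, alpha_3, alpha_5, alpha_4). So the algebra is type C_5, i.e. sp(10).

C5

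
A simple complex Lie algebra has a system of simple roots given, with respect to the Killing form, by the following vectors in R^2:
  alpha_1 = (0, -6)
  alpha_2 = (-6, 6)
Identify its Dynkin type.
type B_2

Compute the Cartan integers a_ij = 2(alpha_i, alpha_j)/(alpha_j, alpha_j); the resulting 2x2 Cartan matrix is
[[2, -1], [-2, 2]].
The roots have two lengths (squared-length ratio 2:1); the short ones are alpha_{1}. The associated Dynkin diagram is a chain of 2 nodes with a double edge at one end; the terminal node there is the unique short simple root (B_2), so the type is B_2 (the algebra so(5)).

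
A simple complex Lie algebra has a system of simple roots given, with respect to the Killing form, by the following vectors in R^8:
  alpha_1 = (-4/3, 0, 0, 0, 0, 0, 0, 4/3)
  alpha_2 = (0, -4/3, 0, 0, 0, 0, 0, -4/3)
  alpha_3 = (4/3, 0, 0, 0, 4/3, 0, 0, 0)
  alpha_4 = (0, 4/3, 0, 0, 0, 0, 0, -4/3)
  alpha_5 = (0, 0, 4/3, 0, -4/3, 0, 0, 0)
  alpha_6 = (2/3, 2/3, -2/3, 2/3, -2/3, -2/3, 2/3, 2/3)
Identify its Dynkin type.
E6

Compute the Cartan integers a_ij = 2(alpha_i, alpha_j)/(alpha_j, alpha_j); the resulting 6x6 Cartan matrix is
[[2, -1, -1, -1, 0, 0], [-1, 2, 0, 0, 0, -1], [-1, 0, 2, 0, -1, 0], [-1, 0, 0, 2, 0, 0], [0, 0, -1, 0, 2, 0], [0, -1, 0, 0, 0, 2]].
All simple roots have the same length, so the diagram is simply laced. The associated Dynkin diagram is a chain of 5 nodes with one extra node attached to the third node from one end (E_6), so the type is E_6.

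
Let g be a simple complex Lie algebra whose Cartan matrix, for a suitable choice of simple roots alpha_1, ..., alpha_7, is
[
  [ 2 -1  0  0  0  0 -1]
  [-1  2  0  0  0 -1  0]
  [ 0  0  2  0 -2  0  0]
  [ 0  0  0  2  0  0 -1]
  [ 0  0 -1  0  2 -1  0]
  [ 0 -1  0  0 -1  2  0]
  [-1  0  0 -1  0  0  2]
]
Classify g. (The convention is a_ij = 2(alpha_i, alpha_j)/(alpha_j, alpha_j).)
C_7

The matrix has rank 7 with 2's on the diagonal. Reading the off-diagonal entries as Dynkin edges (a single edge where a_ij = a_ji = -1; a double or triple edge where a_ij * a_ji = 2 or 3), the diagram is a chain of 7 nodes with a double edge at one end; the terminal node there is the unique long simple root (C_7). One simple-root ordering that puts it in standard form is (alpha_4, alpha_7, alpha_1, alpha_2, alpha_6, alpha_5, alpha_3). So the algebra is type C_7, i.e. sp(14).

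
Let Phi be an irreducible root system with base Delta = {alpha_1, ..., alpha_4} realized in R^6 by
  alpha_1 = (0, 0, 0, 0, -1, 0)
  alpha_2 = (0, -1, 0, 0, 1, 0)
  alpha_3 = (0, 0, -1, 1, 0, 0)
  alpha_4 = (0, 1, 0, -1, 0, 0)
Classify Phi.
B4

Compute the Cartan integers a_ij = 2(alpha_i, alpha_j)/(alpha_j, alpha_j); the resulting 4x4 Cartan matrix is
[[2, -1, 0, 0], [-2, 2, 0, -1], [0, 0, 2, -1], [0, -1, -1, 2]].
The roots have two lengths (squared-length ratio 2:1); the short ones are alpha_{1}. The associated Dynkin diagram is a chain of 4 nodes with a double edge at one end; the terminal node there is the unique short simple root (B_4), so the type is B_4 (the algebra so(9)).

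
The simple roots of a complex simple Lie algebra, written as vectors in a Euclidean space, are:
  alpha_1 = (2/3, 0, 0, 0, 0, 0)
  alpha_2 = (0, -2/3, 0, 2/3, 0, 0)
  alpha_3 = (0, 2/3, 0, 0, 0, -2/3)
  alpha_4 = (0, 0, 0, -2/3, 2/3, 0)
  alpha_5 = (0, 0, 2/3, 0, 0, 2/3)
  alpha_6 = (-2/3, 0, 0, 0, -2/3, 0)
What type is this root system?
Compute the Cartan integers a_ij = 2(alpha_i, alpha_j)/(alpha_j, alpha_j); the resulting 6x6 Cartan matrix is
[[2, 0, 0, 0, 0, -1], [0, 2, -1, -1, 0, 0], [0, -1, 2, 0, -1, 0], [0, -1, 0, 2, 0, -1], [0, 0, -1, 0, 2, 0], [-2, 0, 0, -1, 0, 2]].
The roots have two lengths (squared-length ratio 2:1); the short ones are alpha_{1}. The associated Dynkin diagram is a chain of 6 nodes with a double edge at one end; the terminal node there is the unique short simple root (B_6), so the type is B_6 (the algebra so(13)).

B_6 (so(13))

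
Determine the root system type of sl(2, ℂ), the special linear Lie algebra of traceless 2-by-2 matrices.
This is sl(2), which has dimension 2^2 - 1 = 3 and rank 2 - 1 = 1 (a Cartan subalgebra is the diagonal traceless matrices). In the classification of classical Lie algebras, the special linear algebra sl(n+1) has type A_n; here n = 1, so the Dynkin diagram is a chain of 1 nodes with single edges (A_1). Hence the type is A_1.

A_1 (sl(2))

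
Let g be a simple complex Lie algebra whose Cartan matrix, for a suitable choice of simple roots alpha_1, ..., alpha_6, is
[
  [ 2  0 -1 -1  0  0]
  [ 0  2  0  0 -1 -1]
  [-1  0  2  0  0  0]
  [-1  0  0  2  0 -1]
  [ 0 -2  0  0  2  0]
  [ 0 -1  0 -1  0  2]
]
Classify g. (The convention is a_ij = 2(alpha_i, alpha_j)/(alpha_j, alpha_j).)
The matrix has rank 6 with 2's on the diagonal. Reading the off-diagonal entries as Dynkin edges (a single edge where a_ij = a_ji = -1; a double or triple edge where a_ij * a_ji = 2 or 3), the diagram is a chain of 6 nodes with a double edge at one end; the terminal node there is the unique long simple root (C_6). One simple-root ordering that puts it in standard form is (alpha_3, alpha_1, alpha_4, alpha_6, alpha_2, alpha_5). So the algebra is type C_6, i.e. sp(12).

type C_6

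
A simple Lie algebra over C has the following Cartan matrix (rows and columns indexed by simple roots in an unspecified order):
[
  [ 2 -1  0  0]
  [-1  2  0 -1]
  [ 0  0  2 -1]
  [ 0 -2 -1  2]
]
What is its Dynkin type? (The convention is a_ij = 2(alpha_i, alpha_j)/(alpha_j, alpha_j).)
F_4

The matrix has rank 4 with 2's on the diagonal. Reading the off-diagonal entries as Dynkin edges (a single edge where a_ij = a_ji = -1; a double or triple edge where a_ij * a_ji = 2 or 3), the diagram is a chain of 4 nodes with a double edge between the middle two (F_4). One simple-root ordering that puts it in standard form is (alpha_3, alpha_4, alpha_2, alpha_1). So the algebra is type F_4.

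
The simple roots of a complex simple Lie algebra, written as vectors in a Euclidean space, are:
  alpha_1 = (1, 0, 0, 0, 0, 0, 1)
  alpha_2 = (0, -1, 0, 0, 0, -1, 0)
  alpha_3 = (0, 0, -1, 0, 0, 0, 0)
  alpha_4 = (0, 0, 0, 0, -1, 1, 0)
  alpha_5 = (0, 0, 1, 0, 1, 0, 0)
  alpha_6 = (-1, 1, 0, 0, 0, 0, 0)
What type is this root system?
Compute the Cartan integers a_ij = 2(alpha_i, alpha_j)/(alpha_j, alpha_j); the resulting 6x6 Cartan matrix is
[[2, 0, 0, 0, 0, -1], [0, 2, 0, -1, 0, -1], [0, 0, 2, 0, -1, 0], [0, -1, 0, 2, -1, 0], [0, 0, -2, -1, 2, 0], [-1, -1, 0, 0, 0, 2]].
The roots have two lengths (squared-length ratio 2:1); the short ones are alpha_{3}. The associated Dynkin diagram is a chain of 6 nodes with a double edge at one end; the terminal node there is the unique short simple root (B_6), so the type is B_6 (the algebra so(13)).

B_6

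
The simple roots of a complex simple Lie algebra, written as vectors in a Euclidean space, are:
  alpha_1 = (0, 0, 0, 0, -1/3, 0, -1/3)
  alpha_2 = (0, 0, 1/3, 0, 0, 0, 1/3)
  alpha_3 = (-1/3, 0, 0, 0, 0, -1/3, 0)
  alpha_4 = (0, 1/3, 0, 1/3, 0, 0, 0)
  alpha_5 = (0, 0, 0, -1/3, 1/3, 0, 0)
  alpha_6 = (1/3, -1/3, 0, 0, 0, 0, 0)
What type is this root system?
Compute the Cartan integers a_ij = 2(alpha_i, alpha_j)/(alpha_j, alpha_j); the resulting 6x6 Cartan matrix is
[[2, -1, 0, 0, -1, 0], [-1, 2, 0, 0, 0, 0], [0, 0, 2, 0, 0, -1], [0, 0, 0, 2, -1, -1], [-1, 0, 0, -1, 2, 0], [0, 0, -1, -1, 0, 2]].
All simple roots have the same length, so the diagram is simply laced. The associated Dynkin diagram is a chain of 6 nodes with single edges (A_6), so the type is A_6 (the algebra sl(7)).

A_6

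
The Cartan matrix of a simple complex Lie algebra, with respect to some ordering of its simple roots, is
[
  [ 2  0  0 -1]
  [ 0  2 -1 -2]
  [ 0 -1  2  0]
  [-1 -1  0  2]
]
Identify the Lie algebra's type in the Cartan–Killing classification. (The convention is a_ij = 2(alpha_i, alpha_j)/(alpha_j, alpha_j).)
F_4

The matrix has rank 4 with 2's on the diagonal. Reading the off-diagonal entries as Dynkin edges (a single edge where a_ij = a_ji = -1; a double or triple edge where a_ij * a_ji = 2 or 3), the diagram is a chain of 4 nodes with a double edge between the middle two (F_4). One simple-root ordering that puts it in standard form is (alpha_3, alpha_2, alpha_4, alpha_1). So the algebra is type F_4.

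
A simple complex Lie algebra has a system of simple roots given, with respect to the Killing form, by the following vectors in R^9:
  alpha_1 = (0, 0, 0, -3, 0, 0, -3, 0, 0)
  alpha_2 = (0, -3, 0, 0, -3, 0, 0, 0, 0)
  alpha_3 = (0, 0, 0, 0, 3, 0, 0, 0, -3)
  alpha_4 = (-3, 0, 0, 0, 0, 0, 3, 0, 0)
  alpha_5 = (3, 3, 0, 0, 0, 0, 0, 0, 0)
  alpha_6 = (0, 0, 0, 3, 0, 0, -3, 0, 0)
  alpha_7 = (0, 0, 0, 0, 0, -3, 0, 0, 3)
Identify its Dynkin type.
Compute the Cartan integers a_ij = 2(alpha_i, alpha_j)/(alpha_j, alpha_j); the resulting 7x7 Cartan matrix is
[[2, 0, 0, -1, 0, 0, 0], [0, 2, -1, 0, -1, 0, 0], [0, -1, 2, 0, 0, 0, -1], [-1, 0, 0, 2, -1, -1, 0], [0, -1, 0, -1, 2, 0, 0], [0, 0, 0, -1, 0, 2, 0], [0, 0, -1, 0, 0, 0, 2]].
All simple roots have the same length, so the diagram is simply laced. The associated Dynkin diagram is a chain of 5 nodes with a fork of two nodes at one end (D_7), so the type is D_7 (the algebra so(14)).

D7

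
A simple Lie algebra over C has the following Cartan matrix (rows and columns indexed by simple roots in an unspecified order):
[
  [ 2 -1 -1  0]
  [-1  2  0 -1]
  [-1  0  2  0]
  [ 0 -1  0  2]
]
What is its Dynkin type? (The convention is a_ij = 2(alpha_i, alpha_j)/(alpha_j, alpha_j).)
The matrix has rank 4 with 2's on the diagonal. Reading the off-diagonal entries as Dynkin edges (a single edge where a_ij = a_ji = -1; a double or triple edge where a_ij * a_ji = 2 or 3), the diagram is a chain of 4 nodes with single edges (A_4). One simple-root ordering that puts it in standard form is (alpha_4, alpha_2, alpha_1, alpha_3). So the algebra is type A_4, i.e. sl(5).

A4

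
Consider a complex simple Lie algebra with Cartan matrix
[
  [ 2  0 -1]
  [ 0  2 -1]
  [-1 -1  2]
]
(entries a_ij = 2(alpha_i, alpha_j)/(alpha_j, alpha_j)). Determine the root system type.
The matrix has rank 3 with 2's on the diagonal. Reading the off-diagonal entries as Dynkin edges (a single edge where a_ij = a_ji = -1; a double or triple edge where a_ij * a_ji = 2 or 3), the diagram is a chain of 3 nodes with single edges (A_3). One simple-root ordering that puts it in standard form is (alpha_1, alpha_3, alpha_2). So the algebra is type A_3, i.e. sl(4).

type A_3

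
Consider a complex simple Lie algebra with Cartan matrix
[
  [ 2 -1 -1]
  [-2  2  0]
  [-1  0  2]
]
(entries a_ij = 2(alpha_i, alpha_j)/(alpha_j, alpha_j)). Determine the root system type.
C_3 (sp(6))

The matrix has rank 3 with 2's on the diagonal. Reading the off-diagonal entries as Dynkin edges (a single edge where a_ij = a_ji = -1; a double or triple edge where a_ij * a_ji = 2 or 3), the diagram is a chain of 3 nodes with a double edge at one end; the terminal node there is the unique long simple root (C_3). One simple-root ordering that puts it in standard form is (alpha_3, alpha_1, alpha_2). So the algebra is type C_3, i.e. sp(6).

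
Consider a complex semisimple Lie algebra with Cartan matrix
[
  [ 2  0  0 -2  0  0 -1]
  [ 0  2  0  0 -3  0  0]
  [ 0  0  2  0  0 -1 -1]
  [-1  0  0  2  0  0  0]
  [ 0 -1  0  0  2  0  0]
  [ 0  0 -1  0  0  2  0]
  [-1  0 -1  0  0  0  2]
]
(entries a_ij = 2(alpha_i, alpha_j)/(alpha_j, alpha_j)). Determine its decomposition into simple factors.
The diagram associated to this matrix has two connected components: the simple roots {alpha_1, alpha_3, alpha_4, alpha_6, alpha_7} form a chain of 5 nodes with a double edge at one end; the terminal node there is the unique short simple root (B_5), and {alpha_2, alpha_5} form two nodes joined by a triple edge (G_2). A semisimple Lie algebra decomposes uniquely as the direct sum of simple ideals, one per connected component of its Dynkin diagram, so g ≅ B_5 ⊕ G_2 (dimension 55 + 14 = 69).

B_5 + G_2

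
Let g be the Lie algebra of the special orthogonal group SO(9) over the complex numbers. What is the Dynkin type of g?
B4

This is so(9) with 9 odd, which has dimension 9(9-1)/2 = 36 and rank (9-1)/2 = 4. In the classification of classical Lie algebras, the orthogonal algebra so(2n+1) in an odd number of variables has type B_n; here n = 4, so the Dynkin diagram is a chain of 4 nodes with a double edge at one end; the terminal node there is the unique short simple root (B_4). Hence the type is B_4.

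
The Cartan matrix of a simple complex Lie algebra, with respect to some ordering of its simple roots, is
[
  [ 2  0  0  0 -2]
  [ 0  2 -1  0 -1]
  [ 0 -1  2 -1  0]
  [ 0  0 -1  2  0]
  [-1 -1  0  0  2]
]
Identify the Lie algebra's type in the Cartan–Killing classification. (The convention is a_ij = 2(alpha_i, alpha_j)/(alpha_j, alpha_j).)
type C_5

The matrix has rank 5 with 2's on the diagonal. Reading the off-diagonal entries as Dynkin edges (a single edge where a_ij = a_ji = -1; a double or triple edge where a_ij * a_ji = 2 or 3), the diagram is a chain of 5 nodes with a double edge at one end; the terminal node there is the unique long simple root (C_5). One simple-root ordering that puts it in standard form is (alpha_4, alpha_3, alpha_2, alpha_5, alpha_1). So the algebra is type C_5, i.e. sp(10).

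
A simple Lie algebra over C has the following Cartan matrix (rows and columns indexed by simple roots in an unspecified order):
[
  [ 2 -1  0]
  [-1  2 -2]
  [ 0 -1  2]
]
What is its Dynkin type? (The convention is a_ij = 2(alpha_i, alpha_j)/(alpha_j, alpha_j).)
B_3 (so(7))

The matrix has rank 3 with 2's on the diagonal. Reading the off-diagonal entries as Dynkin edges (a single edge where a_ij = a_ji = -1; a double or triple edge where a_ij * a_ji = 2 or 3), the diagram is a chain of 3 nodes with a double edge at one end; the terminal node there is the unique short simple root (B_3). One simple-root ordering that puts it in standard form is (alpha_1, alpha_2, alpha_3). So the algebra is type B_3, i.e. so(7).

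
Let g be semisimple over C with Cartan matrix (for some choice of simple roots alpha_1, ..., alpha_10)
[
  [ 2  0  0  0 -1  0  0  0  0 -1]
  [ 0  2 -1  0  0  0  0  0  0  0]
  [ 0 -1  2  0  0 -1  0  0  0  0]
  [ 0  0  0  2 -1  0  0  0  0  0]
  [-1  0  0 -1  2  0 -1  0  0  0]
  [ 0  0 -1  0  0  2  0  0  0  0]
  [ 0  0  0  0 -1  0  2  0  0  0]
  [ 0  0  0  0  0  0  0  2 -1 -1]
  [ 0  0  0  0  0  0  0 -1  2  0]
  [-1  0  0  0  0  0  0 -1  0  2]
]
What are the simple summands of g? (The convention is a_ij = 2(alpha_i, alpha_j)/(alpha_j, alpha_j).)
The diagram associated to this matrix has two connected components: the simple roots {alpha_2, alpha_3, alpha_6} form a chain of 3 nodes with single edges (A_3), and {alpha_1, alpha_4, alpha_5, alpha_7, alpha_8, alpha_9, alpha_10} form a chain of 5 nodes with a fork of two nodes at one end (D_7). A semisimple Lie algebra decomposes uniquely as the direct sum of simple ideals, one per connected component of its Dynkin diagram, so g ≅ A_3 ⊕ D_7 (dimension 15 + 91 = 106).

A_3 (sl(4)) ⊕ D_7 (so(14))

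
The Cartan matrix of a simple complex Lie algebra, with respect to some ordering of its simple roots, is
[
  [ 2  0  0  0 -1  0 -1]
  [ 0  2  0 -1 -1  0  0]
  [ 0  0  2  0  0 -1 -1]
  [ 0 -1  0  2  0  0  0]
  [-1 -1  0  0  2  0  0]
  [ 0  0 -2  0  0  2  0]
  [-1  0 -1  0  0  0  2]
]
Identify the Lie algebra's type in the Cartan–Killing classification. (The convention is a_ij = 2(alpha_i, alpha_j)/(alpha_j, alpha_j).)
type C_7

The matrix has rank 7 with 2's on the diagonal. Reading the off-diagonal entries as Dynkin edges (a single edge where a_ij = a_ji = -1; a double or triple edge where a_ij * a_ji = 2 or 3), the diagram is a chain of 7 nodes with a double edge at one end; the terminal node there is the unique long simple root (C_7). One simple-root ordering that puts it in standard form is (alpha_4, alpha_2, alpha_5, alpha_1, alpha_7, alpha_3, alpha_6). So the algebra is type C_7, i.e. sp(14).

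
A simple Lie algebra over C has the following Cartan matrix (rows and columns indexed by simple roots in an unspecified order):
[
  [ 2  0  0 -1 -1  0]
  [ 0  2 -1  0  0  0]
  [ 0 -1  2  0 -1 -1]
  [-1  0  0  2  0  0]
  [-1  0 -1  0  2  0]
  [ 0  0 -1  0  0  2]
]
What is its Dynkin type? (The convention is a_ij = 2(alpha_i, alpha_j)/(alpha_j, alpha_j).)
type D_6

The matrix has rank 6 with 2's on the diagonal. Reading the off-diagonal entries as Dynkin edges (a single edge where a_ij = a_ji = -1; a double or triple edge where a_ij * a_ji = 2 or 3), the diagram is a chain of 4 nodes with a fork of two nodes at one end (D_6). One simple-root ordering that puts it in standard form is (alpha_4, alpha_1, alpha_5, alpha_3, alpha_6, alpha_2). So the algebra is type D_6, i.e. so(12).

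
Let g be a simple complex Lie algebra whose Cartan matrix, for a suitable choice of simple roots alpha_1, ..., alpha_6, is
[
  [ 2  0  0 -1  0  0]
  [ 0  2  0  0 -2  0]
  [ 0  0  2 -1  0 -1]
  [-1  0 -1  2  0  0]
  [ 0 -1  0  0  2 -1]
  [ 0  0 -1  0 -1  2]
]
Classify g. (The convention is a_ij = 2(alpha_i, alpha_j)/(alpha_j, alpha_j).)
The matrix has rank 6 with 2's on the diagonal. Reading the off-diagonal entries as Dynkin edges (a single edge where a_ij = a_ji = -1; a double or triple edge where a_ij * a_ji = 2 or 3), the diagram is a chain of 6 nodes with a double edge at one end; the terminal node there is the unique long simple root (C_6). One simple-root ordering that puts it in standard form is (alpha_1, alpha_4, alpha_3, alpha_6, alpha_5, alpha_2). So the algebra is type C_6, i.e. sp(12).

C6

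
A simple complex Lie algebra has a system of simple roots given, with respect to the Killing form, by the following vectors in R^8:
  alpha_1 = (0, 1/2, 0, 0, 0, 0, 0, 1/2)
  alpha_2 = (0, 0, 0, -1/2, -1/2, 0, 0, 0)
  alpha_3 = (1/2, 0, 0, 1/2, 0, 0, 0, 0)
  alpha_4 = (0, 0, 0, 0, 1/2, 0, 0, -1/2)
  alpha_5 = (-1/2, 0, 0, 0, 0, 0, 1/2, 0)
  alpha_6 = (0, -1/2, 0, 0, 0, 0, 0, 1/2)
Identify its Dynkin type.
D_6 (so(12))

Compute the Cartan integers a_ij = 2(alpha_i, alpha_j)/(alpha_j, alpha_j); the resulting 6x6 Cartan matrix is
[[2, 0, 0, -1, 0, 0], [0, 2, -1, -1, 0, 0], [0, -1, 2, 0, -1, 0], [-1, -1, 0, 2, 0, -1], [0, 0, -1, 0, 2, 0], [0, 0, 0, -1, 0, 2]].
All simple roots have the same length, so the diagram is simply laced. The associated Dynkin diagram is a chain of 4 nodes with a fork of two nodes at one end (D_6), so the type is D_6 (the algebra so(12)).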